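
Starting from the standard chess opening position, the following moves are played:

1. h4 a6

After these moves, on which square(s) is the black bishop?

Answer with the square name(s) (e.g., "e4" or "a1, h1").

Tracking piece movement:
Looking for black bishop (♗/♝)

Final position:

  a b c d e f g h
  ─────────────────
8│♜ ♞ ♝ ♛ ♚ ♝ ♞ ♜│8
7│· ♟ ♟ ♟ ♟ ♟ ♟ ♟│7
6│♟ · · · · · · ·│6
5│· · · · · · · ·│5
4│· · · · · · · ♙│4
3│· · · · · · · ·│3
2│♙ ♙ ♙ ♙ ♙ ♙ ♙ ·│2
1│♖ ♘ ♗ ♕ ♔ ♗ ♘ ♖│1
  ─────────────────
  a b c d e f g h


c8, f8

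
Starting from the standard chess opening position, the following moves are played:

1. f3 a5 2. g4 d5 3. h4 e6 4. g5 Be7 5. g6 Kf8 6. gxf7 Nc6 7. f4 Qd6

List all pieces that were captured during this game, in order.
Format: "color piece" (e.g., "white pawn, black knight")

Tracking captures:
  gxf7: captured black pawn

black pawn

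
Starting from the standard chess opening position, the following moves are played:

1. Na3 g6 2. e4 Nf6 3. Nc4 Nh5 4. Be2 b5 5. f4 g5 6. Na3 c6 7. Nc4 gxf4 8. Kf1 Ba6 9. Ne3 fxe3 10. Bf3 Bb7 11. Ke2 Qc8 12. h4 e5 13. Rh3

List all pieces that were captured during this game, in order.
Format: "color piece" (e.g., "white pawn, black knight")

Tracking captures:
  gxf4: captured white pawn
  fxe3: captured white knight

white pawn, white knight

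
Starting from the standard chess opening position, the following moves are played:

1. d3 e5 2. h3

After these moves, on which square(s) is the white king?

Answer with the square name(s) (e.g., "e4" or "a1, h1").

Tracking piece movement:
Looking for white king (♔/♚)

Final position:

  a b c d e f g h
  ─────────────────
8│♜ ♞ ♝ ♛ ♚ ♝ ♞ ♜│8
7│♟ ♟ ♟ ♟ · ♟ ♟ ♟│7
6│· · · · · · · ·│6
5│· · · · ♟ · · ·│5
4│· · · · · · · ·│4
3│· · · ♙ · · · ♙│3
2│♙ ♙ ♙ · ♙ ♙ ♙ ·│2
1│♖ ♘ ♗ ♕ ♔ ♗ ♘ ♖│1
  ─────────────────
  a b c d e f g h


e1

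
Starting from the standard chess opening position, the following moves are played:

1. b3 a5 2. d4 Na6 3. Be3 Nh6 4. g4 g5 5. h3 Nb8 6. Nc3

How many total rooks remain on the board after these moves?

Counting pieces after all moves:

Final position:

  a b c d e f g h
  ─────────────────
8│♜ ♞ ♝ ♛ ♚ ♝ · ♜│8
7│· ♟ ♟ ♟ ♟ ♟ · ♟│7
6│· · · · · · · ♞│6
5│♟ · · · · · ♟ ·│5
4│· · · ♙ · · ♙ ·│4
3│· ♙ ♘ · ♗ · · ♙│3
2│♙ · ♙ · ♙ ♙ · ·│2
1│♖ · · ♕ ♔ ♗ ♘ ♖│1
  ─────────────────
  a b c d e f g h


4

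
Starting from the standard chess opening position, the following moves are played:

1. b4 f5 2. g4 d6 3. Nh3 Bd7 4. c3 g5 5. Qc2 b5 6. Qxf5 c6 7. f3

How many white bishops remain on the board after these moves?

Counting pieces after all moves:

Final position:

  a b c d e f g h
  ─────────────────
8│♜ ♞ · ♛ ♚ ♝ ♞ ♜│8
7│♟ · · ♝ ♟ · · ♟│7
6│· · ♟ ♟ · · · ·│6
5│· ♟ · · · ♕ ♟ ·│5
4│· ♙ · · · · ♙ ·│4
3│· · ♙ · · ♙ · ♘│3
2│♙ · · ♙ ♙ · · ♙│2
1│♖ ♘ ♗ · ♔ ♗ · ♖│1
  ─────────────────
  a b c d e f g h


2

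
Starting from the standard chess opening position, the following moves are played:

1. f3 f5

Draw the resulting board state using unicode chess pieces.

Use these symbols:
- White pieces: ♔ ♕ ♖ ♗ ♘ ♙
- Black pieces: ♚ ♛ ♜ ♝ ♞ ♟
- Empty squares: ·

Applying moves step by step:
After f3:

♜ ♞ ♝ ♛ ♚ ♝ ♞ ♜
♟ ♟ ♟ ♟ ♟ ♟ ♟ ♟
· · · · · · · ·
· · · · · · · ·
· · · · · · · ·
· · · · · ♙ · ·
♙ ♙ ♙ ♙ ♙ · ♙ ♙
♖ ♘ ♗ ♕ ♔ ♗ ♘ ♖


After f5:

♜ ♞ ♝ ♛ ♚ ♝ ♞ ♜
♟ ♟ ♟ ♟ ♟ · ♟ ♟
· · · · · · · ·
· · · · · ♟ · ·
· · · · · · · ·
· · · · · ♙ · ·
♙ ♙ ♙ ♙ ♙ · ♙ ♙
♖ ♘ ♗ ♕ ♔ ♗ ♘ ♖



  a b c d e f g h
  ─────────────────
8│♜ ♞ ♝ ♛ ♚ ♝ ♞ ♜│8
7│♟ ♟ ♟ ♟ ♟ · ♟ ♟│7
6│· · · · · · · ·│6
5│· · · · · ♟ · ·│5
4│· · · · · · · ·│4
3│· · · · · ♙ · ·│3
2│♙ ♙ ♙ ♙ ♙ · ♙ ♙│2
1│♖ ♘ ♗ ♕ ♔ ♗ ♘ ♖│1
  ─────────────────
  a b c d e f g h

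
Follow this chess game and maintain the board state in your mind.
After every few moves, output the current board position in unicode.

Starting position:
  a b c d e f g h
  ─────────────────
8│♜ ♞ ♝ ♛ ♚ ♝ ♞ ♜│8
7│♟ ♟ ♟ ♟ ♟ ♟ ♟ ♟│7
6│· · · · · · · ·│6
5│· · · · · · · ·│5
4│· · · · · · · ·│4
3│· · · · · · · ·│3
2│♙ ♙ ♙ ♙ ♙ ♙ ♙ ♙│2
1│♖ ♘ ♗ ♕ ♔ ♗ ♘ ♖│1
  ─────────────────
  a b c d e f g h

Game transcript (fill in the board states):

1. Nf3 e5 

  a b c d e f g h
  ─────────────────
8│♜ ♞ ♝ ♛ ♚ ♝ ♞ ♜│8
7│♟ ♟ ♟ ♟ · ♟ ♟ ♟│7
6│· · · · · · · ·│6
5│· · · · ♟ · · ·│5
4│· · · · · · · ·│4
3│· · · · · ♘ · ·│3
2│♙ ♙ ♙ ♙ ♙ ♙ ♙ ♙│2
1│♖ ♘ ♗ ♕ ♔ ♗ · ♖│1
  ─────────────────
  a b c d e f g h

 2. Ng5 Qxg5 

  a b c d e f g h
  ─────────────────
8│♜ ♞ ♝ · ♚ ♝ ♞ ♜│8
7│♟ ♟ ♟ ♟ · ♟ ♟ ♟│7
6│· · · · · · · ·│6
5│· · · · ♟ · ♛ ·│5
4│· · · · · · · ·│4
3│· · · · · · · ·│3
2│♙ ♙ ♙ ♙ ♙ ♙ ♙ ♙│2
1│♖ ♘ ♗ ♕ ♔ ♗ · ♖│1
  ─────────────────
  a b c d e f g h

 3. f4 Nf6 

  a b c d e f g h
  ─────────────────
8│♜ ♞ ♝ · ♚ ♝ · ♜│8
7│♟ ♟ ♟ ♟ · ♟ ♟ ♟│7
6│· · · · · ♞ · ·│6
5│· · · · ♟ · ♛ ·│5
4│· · · · · ♙ · ·│4
3│· · · · · · · ·│3
2│♙ ♙ ♙ ♙ ♙ · ♙ ♙│2
1│♖ ♘ ♗ ♕ ♔ ♗ · ♖│1
  ─────────────────
  a b c d e f g h



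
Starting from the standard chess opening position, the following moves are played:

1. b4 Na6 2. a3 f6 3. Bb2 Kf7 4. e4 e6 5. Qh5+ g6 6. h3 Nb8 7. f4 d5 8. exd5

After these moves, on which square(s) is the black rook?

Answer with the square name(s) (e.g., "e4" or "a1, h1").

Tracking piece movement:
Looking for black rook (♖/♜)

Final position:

  a b c d e f g h
  ─────────────────
8│♜ ♞ ♝ ♛ · ♝ ♞ ♜│8
7│♟ ♟ ♟ · · ♚ · ♟│7
6│· · · · ♟ ♟ ♟ ·│6
5│· · · ♙ · · · ♕│5
4│· ♙ · · · ♙ · ·│4
3│♙ · · · · · · ♙│3
2│· ♗ ♙ ♙ · · ♙ ·│2
1│♖ ♘ · · ♔ ♗ ♘ ♖│1
  ─────────────────
  a b c d e f g h


a8, h8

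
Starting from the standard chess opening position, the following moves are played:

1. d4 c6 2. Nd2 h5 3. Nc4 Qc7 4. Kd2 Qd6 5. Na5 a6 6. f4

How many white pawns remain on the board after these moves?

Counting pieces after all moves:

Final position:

  a b c d e f g h
  ─────────────────
8│♜ ♞ ♝ · ♚ ♝ ♞ ♜│8
7│· ♟ · ♟ ♟ ♟ ♟ ·│7
6│♟ · ♟ ♛ · · · ·│6
5│♘ · · · · · · ♟│5
4│· · · ♙ · ♙ · ·│4
3│· · · · · · · ·│3
2│♙ ♙ ♙ ♔ ♙ · ♙ ♙│2
1│♖ · ♗ ♕ · ♗ ♘ ♖│1
  ─────────────────
  a b c d e f g h


8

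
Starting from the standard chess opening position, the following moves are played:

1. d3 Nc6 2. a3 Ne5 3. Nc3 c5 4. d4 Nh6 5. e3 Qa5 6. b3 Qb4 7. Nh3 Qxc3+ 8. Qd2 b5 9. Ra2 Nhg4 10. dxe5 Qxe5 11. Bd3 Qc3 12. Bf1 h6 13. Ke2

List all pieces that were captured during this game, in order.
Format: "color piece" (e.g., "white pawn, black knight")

Tracking captures:
  Qxc3+: captured white knight
  dxe5: captured black knight
  Qxe5: captured white pawn

white knight, black knight, white pawn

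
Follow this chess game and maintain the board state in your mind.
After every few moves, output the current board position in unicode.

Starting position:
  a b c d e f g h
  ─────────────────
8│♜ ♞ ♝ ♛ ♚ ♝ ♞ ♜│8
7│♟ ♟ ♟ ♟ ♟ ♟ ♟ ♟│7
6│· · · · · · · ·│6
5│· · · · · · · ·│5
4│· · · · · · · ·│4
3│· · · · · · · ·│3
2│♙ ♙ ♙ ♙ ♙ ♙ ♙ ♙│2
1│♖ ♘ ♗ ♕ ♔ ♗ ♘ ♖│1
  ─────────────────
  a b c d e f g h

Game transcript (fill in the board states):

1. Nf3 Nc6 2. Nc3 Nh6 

  a b c d e f g h
  ─────────────────
8│♜ · ♝ ♛ ♚ ♝ · ♜│8
7│♟ ♟ ♟ ♟ ♟ ♟ ♟ ♟│7
6│· · ♞ · · · · ♞│6
5│· · · · · · · ·│5
4│· · · · · · · ·│4
3│· · ♘ · · ♘ · ·│3
2│♙ ♙ ♙ ♙ ♙ ♙ ♙ ♙│2
1│♖ · ♗ ♕ ♔ ♗ · ♖│1
  ─────────────────
  a b c d e f g h

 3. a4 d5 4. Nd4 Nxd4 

  a b c d e f g h
  ─────────────────
8│♜ · ♝ ♛ ♚ ♝ · ♜│8
7│♟ ♟ ♟ · ♟ ♟ ♟ ♟│7
6│· · · · · · · ♞│6
5│· · · ♟ · · · ·│5
4│♙ · · ♞ · · · ·│4
3│· · ♘ · · · · ·│3
2│· ♙ ♙ ♙ ♙ ♙ ♙ ♙│2
1│♖ · ♗ ♕ ♔ ♗ · ♖│1
  ─────────────────
  a b c d e f g h

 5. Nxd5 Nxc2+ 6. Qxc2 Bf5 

  a b c d e f g h
  ─────────────────
8│♜ · · ♛ ♚ ♝ · ♜│8
7│♟ ♟ ♟ · ♟ ♟ ♟ ♟│7
6│· · · · · · · ♞│6
5│· · · ♘ · ♝ · ·│5
4│♙ · · · · · · ·│4
3│· · · · · · · ·│3
2│· ♙ ♕ ♙ ♙ ♙ ♙ ♙│2
1│♖ · ♗ · ♔ ♗ · ♖│1
  ─────────────────
  a b c d e f g h

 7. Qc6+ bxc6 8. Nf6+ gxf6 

  a b c d e f g h
  ─────────────────
8│♜ · · ♛ ♚ ♝ · ♜│8
7│♟ · ♟ · ♟ ♟ · ♟│7
6│· · ♟ · · ♟ · ♞│6
5│· · · · · ♝ · ·│5
4│♙ · · · · · · ·│4
3│· · · · · · · ·│3
2│· ♙ · ♙ ♙ ♙ ♙ ♙│2
1│♖ · ♗ · ♔ ♗ · ♖│1
  ─────────────────
  a b c d e f g h

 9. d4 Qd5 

  a b c d e f g h
  ─────────────────
8│♜ · · · ♚ ♝ · ♜│8
7│♟ · ♟ · ♟ ♟ · ♟│7
6│· · ♟ · · ♟ · ♞│6
5│· · · ♛ · ♝ · ·│5
4│♙ · · ♙ · · · ·│4
3│· · · · · · · ·│3
2│· ♙ · · ♙ ♙ ♙ ♙│2
1│♖ · ♗ · ♔ ♗ · ♖│1
  ─────────────────
  a b c d e f g h


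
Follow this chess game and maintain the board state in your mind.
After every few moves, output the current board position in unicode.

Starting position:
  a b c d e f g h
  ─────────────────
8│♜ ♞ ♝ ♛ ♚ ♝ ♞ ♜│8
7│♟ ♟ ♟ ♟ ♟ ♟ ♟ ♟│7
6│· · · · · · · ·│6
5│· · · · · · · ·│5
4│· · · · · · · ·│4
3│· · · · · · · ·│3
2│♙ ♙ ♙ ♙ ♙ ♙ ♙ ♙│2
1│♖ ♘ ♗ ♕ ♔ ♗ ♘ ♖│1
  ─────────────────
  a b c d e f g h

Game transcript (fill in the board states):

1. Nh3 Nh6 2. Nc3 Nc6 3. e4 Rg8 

  a b c d e f g h
  ─────────────────
8│♜ · ♝ ♛ ♚ ♝ ♜ ·│8
7│♟ ♟ ♟ ♟ ♟ ♟ ♟ ♟│7
6│· · ♞ · · · · ♞│6
5│· · · · · · · ·│5
4│· · · · ♙ · · ·│4
3│· · ♘ · · · · ♘│3
2│♙ ♙ ♙ ♙ · ♙ ♙ ♙│2
1│♖ · ♗ ♕ ♔ ♗ · ♖│1
  ─────────────────
  a b c d e f g h

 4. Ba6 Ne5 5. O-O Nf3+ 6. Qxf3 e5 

  a b c d e f g h
  ─────────────────
8│♜ · ♝ ♛ ♚ ♝ ♜ ·│8
7│♟ ♟ ♟ ♟ · ♟ ♟ ♟│7
6│♗ · · · · · · ♞│6
5│· · · · ♟ · · ·│5
4│· · · · ♙ · · ·│4
3│· · ♘ · · ♕ · ♘│3
2│♙ ♙ ♙ ♙ · ♙ ♙ ♙│2
1│♖ · ♗ · · ♖ ♔ ·│1
  ─────────────────
  a b c d e f g h

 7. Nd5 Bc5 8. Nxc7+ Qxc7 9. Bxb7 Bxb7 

  a b c d e f g h
  ─────────────────
8│♜ · · · ♚ · ♜ ·│8
7│♟ ♝ ♛ ♟ · ♟ ♟ ♟│7
6│· · · · · · · ♞│6
5│· · ♝ · ♟ · · ·│5
4│· · · · ♙ · · ·│4
3│· · · · · ♕ · ♘│3
2│♙ ♙ ♙ ♙ · ♙ ♙ ♙│2
1│♖ · ♗ · · ♖ ♔ ·│1
  ─────────────────
  a b c d e f g h

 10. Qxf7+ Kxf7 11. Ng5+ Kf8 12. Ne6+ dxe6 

  a b c d e f g h
  ─────────────────
8│♜ · · · · ♚ ♜ ·│8
7│♟ ♝ ♛ · · · ♟ ♟│7
6│· · · · ♟ · · ♞│6
5│· · ♝ · ♟ · · ·│5
4│· · · · ♙ · · ·│4
3│· · · · · · · ·│3
2│♙ ♙ ♙ ♙ · ♙ ♙ ♙│2
1│♖ · ♗ · · ♖ ♔ ·│1
  ─────────────────
  a b c d e f g h



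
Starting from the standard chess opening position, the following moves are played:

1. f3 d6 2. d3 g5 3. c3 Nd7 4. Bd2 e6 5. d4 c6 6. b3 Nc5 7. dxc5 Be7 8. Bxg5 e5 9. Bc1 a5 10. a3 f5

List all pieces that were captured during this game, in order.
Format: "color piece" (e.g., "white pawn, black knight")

Tracking captures:
  dxc5: captured black knight
  Bxg5: captured black pawn

black knight, black pawn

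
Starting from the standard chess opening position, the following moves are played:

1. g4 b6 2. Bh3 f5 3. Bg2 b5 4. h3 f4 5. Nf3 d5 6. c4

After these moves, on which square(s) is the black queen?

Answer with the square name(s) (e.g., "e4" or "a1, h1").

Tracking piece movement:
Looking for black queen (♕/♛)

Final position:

  a b c d e f g h
  ─────────────────
8│♜ ♞ ♝ ♛ ♚ ♝ ♞ ♜│8
7│♟ · ♟ · ♟ · ♟ ♟│7
6│· · · · · · · ·│6
5│· ♟ · ♟ · · · ·│5
4│· · ♙ · · ♟ ♙ ·│4
3│· · · · · ♘ · ♙│3
2│♙ ♙ · ♙ ♙ ♙ ♗ ·│2
1│♖ ♘ ♗ ♕ ♔ · · ♖│1
  ─────────────────
  a b c d e f g h


d8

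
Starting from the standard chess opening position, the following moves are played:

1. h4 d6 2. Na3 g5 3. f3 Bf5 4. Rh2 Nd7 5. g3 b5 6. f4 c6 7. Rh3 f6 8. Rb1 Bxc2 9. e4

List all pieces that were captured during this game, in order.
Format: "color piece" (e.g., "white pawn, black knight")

Tracking captures:
  Bxc2: captured white pawn

white pawn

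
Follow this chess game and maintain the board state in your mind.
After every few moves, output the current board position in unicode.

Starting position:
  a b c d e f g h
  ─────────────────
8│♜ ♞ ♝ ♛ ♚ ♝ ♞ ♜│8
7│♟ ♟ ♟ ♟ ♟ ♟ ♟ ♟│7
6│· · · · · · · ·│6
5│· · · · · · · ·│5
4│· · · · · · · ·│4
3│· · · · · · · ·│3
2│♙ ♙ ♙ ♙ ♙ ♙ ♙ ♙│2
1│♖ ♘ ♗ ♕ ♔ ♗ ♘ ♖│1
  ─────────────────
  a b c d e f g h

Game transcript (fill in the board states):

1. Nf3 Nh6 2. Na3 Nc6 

  a b c d e f g h
  ─────────────────
8│♜ · ♝ ♛ ♚ ♝ · ♜│8
7│♟ ♟ ♟ ♟ ♟ ♟ ♟ ♟│7
6│· · ♞ · · · · ♞│6
5│· · · · · · · ·│5
4│· · · · · · · ·│4
3│♘ · · · · ♘ · ·│3
2│♙ ♙ ♙ ♙ ♙ ♙ ♙ ♙│2
1│♖ · ♗ ♕ ♔ ♗ · ♖│1
  ─────────────────
  a b c d e f g h

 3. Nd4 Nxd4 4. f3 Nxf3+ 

  a b c d e f g h
  ─────────────────
8│♜ · ♝ ♛ ♚ ♝ · ♜│8
7│♟ ♟ ♟ ♟ ♟ ♟ ♟ ♟│7
6│· · · · · · · ♞│6
5│· · · · · · · ·│5
4│· · · · · · · ·│4
3│♘ · · · · ♞ · ·│3
2│♙ ♙ ♙ ♙ ♙ · ♙ ♙│2
1│♖ · ♗ ♕ ♔ ♗ · ♖│1
  ─────────────────
  a b c d e f g h

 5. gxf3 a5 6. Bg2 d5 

  a b c d e f g h
  ─────────────────
8│♜ · ♝ ♛ ♚ ♝ · ♜│8
7│· ♟ ♟ · ♟ ♟ ♟ ♟│7
6│· · · · · · · ♞│6
5│♟ · · ♟ · · · ·│5
4│· · · · · · · ·│4
3│♘ · · · · ♙ · ·│3
2│♙ ♙ ♙ ♙ ♙ · ♗ ♙│2
1│♖ · ♗ ♕ ♔ · · ♖│1
  ─────────────────
  a b c d e f g h

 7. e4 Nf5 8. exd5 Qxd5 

  a b c d e f g h
  ─────────────────
8│♜ · ♝ · ♚ ♝ · ♜│8
7│· ♟ ♟ · ♟ ♟ ♟ ♟│7
6│· · · · · · · ·│6
5│♟ · · ♛ · ♞ · ·│5
4│· · · · · · · ·│4
3│♘ · · · · ♙ · ·│3
2│♙ ♙ ♙ ♙ · · ♗ ♙│2
1│♖ · ♗ ♕ ♔ · · ♖│1
  ─────────────────
  a b c d e f g h



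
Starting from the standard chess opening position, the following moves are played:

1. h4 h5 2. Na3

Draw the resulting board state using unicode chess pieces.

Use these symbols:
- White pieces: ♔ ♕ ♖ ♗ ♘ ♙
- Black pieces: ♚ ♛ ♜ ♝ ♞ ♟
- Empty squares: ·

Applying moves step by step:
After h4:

♜ ♞ ♝ ♛ ♚ ♝ ♞ ♜
♟ ♟ ♟ ♟ ♟ ♟ ♟ ♟
· · · · · · · ·
· · · · · · · ·
· · · · · · · ♙
· · · · · · · ·
♙ ♙ ♙ ♙ ♙ ♙ ♙ ·
♖ ♘ ♗ ♕ ♔ ♗ ♘ ♖


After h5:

♜ ♞ ♝ ♛ ♚ ♝ ♞ ♜
♟ ♟ ♟ ♟ ♟ ♟ ♟ ·
· · · · · · · ·
· · · · · · · ♟
· · · · · · · ♙
· · · · · · · ·
♙ ♙ ♙ ♙ ♙ ♙ ♙ ·
♖ ♘ ♗ ♕ ♔ ♗ ♘ ♖


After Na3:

♜ ♞ ♝ ♛ ♚ ♝ ♞ ♜
♟ ♟ ♟ ♟ ♟ ♟ ♟ ·
· · · · · · · ·
· · · · · · · ♟
· · · · · · · ♙
♘ · · · · · · ·
♙ ♙ ♙ ♙ ♙ ♙ ♙ ·
♖ · ♗ ♕ ♔ ♗ ♘ ♖



  a b c d e f g h
  ─────────────────
8│♜ ♞ ♝ ♛ ♚ ♝ ♞ ♜│8
7│♟ ♟ ♟ ♟ ♟ ♟ ♟ ·│7
6│· · · · · · · ·│6
5│· · · · · · · ♟│5
4│· · · · · · · ♙│4
3│♘ · · · · · · ·│3
2│♙ ♙ ♙ ♙ ♙ ♙ ♙ ·│2
1│♖ · ♗ ♕ ♔ ♗ ♘ ♖│1
  ─────────────────
  a b c d e f g h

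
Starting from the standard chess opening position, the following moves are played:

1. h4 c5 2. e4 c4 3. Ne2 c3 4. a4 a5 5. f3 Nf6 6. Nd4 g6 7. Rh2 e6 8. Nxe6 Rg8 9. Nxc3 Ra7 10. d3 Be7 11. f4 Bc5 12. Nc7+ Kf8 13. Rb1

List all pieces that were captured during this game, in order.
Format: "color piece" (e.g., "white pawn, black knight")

Tracking captures:
  Nxe6: captured black pawn
  Nxc3: captured black pawn

black pawn, black pawn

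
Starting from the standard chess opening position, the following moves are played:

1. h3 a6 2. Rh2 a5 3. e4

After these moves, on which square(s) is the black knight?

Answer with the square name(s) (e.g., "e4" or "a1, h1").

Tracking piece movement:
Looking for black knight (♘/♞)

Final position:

  a b c d e f g h
  ─────────────────
8│♜ ♞ ♝ ♛ ♚ ♝ ♞ ♜│8
7│· ♟ ♟ ♟ ♟ ♟ ♟ ♟│7
6│· · · · · · · ·│6
5│♟ · · · · · · ·│5
4│· · · · ♙ · · ·│4
3│· · · · · · · ♙│3
2│♙ ♙ ♙ ♙ · ♙ ♙ ♖│2
1│♖ ♘ ♗ ♕ ♔ ♗ ♘ ·│1
  ─────────────────
  a b c d e f g h


b8, g8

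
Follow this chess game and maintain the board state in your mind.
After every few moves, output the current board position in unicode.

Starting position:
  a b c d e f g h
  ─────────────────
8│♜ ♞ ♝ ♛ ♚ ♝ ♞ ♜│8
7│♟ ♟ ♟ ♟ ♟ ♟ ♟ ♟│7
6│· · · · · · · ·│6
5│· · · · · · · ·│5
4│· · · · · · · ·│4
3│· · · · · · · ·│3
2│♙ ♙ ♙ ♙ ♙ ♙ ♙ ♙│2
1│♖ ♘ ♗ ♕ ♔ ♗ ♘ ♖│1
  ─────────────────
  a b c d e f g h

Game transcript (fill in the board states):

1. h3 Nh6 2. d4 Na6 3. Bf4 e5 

  a b c d e f g h
  ─────────────────
8│♜ · ♝ ♛ ♚ ♝ · ♜│8
7│♟ ♟ ♟ ♟ · ♟ ♟ ♟│7
6│♞ · · · · · · ♞│6
5│· · · · ♟ · · ·│5
4│· · · ♙ · ♗ · ·│4
3│· · · · · · · ♙│3
2│♙ ♙ ♙ · ♙ ♙ ♙ ·│2
1│♖ ♘ · ♕ ♔ ♗ ♘ ♖│1
  ─────────────────
  a b c d e f g h

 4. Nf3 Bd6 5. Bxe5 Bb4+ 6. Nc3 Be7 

  a b c d e f g h
  ─────────────────
8│♜ · ♝ ♛ ♚ · · ♜│8
7│♟ ♟ ♟ ♟ ♝ ♟ ♟ ♟│7
6│♞ · · · · · · ♞│6
5│· · · · ♗ · · ·│5
4│· · · ♙ · · · ·│4
3│· · ♘ · · ♘ · ♙│3
2│♙ ♙ ♙ · ♙ ♙ ♙ ·│2
1│♖ · · ♕ ♔ ♗ · ♖│1
  ─────────────────
  a b c d e f g h

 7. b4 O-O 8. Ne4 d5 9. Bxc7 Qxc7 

  a b c d e f g h
  ─────────────────
8│♜ · ♝ · · ♜ ♚ ·│8
7│♟ ♟ ♛ · ♝ ♟ ♟ ♟│7
6│♞ · · · · · · ♞│6
5│· · · ♟ · · · ·│5
4│· ♙ · ♙ ♘ · · ·│4
3│· · · · · ♘ · ♙│3
2│♙ · ♙ · ♙ ♙ ♙ ·│2
1│♖ · · ♕ ♔ ♗ · ♖│1
  ─────────────────
  a b c d e f g h

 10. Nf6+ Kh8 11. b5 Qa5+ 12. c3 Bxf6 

  a b c d e f g h
  ─────────────────
8│♜ · ♝ · · ♜ · ♚│8
7│♟ ♟ · · · ♟ ♟ ♟│7
6│♞ · · · · ♝ · ♞│6
5│♛ ♙ · ♟ · · · ·│5
4│· · · ♙ · · · ·│4
3│· · ♙ · · ♘ · ♙│3
2│♙ · · · ♙ ♙ ♙ ·│2
1│♖ · · ♕ ♔ ♗ · ♖│1
  ─────────────────
  a b c d e f g h

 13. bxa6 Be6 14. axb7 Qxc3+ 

  a b c d e f g h
  ─────────────────
8│♜ · · · · ♜ · ♚│8
7│♟ ♙ · · · ♟ ♟ ♟│7
6│· · · · ♝ ♝ · ♞│6
5│· · · ♟ · · · ·│5
4│· · · ♙ · · · ·│4
3│· · ♛ · · ♘ · ♙│3
2│♙ · · · ♙ ♙ ♙ ·│2
1│♖ · · ♕ ♔ ♗ · ♖│1
  ─────────────────
  a b c d e f g h


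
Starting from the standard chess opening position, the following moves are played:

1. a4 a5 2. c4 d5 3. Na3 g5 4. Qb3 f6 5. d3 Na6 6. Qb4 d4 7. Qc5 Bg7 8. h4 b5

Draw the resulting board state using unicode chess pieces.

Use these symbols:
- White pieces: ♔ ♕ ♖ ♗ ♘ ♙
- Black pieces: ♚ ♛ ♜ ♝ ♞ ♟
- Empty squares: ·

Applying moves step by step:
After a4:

♜ ♞ ♝ ♛ ♚ ♝ ♞ ♜
♟ ♟ ♟ ♟ ♟ ♟ ♟ ♟
· · · · · · · ·
· · · · · · · ·
♙ · · · · · · ·
· · · · · · · ·
· ♙ ♙ ♙ ♙ ♙ ♙ ♙
♖ ♘ ♗ ♕ ♔ ♗ ♘ ♖


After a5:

♜ ♞ ♝ ♛ ♚ ♝ ♞ ♜
· ♟ ♟ ♟ ♟ ♟ ♟ ♟
· · · · · · · ·
♟ · · · · · · ·
♙ · · · · · · ·
· · · · · · · ·
· ♙ ♙ ♙ ♙ ♙ ♙ ♙
♖ ♘ ♗ ♕ ♔ ♗ ♘ ♖


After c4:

♜ ♞ ♝ ♛ ♚ ♝ ♞ ♜
· ♟ ♟ ♟ ♟ ♟ ♟ ♟
· · · · · · · ·
♟ · · · · · · ·
♙ · ♙ · · · · ·
· · · · · · · ·
· ♙ · ♙ ♙ ♙ ♙ ♙
♖ ♘ ♗ ♕ ♔ ♗ ♘ ♖


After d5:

♜ ♞ ♝ ♛ ♚ ♝ ♞ ♜
· ♟ ♟ · ♟ ♟ ♟ ♟
· · · · · · · ·
♟ · · ♟ · · · ·
♙ · ♙ · · · · ·
· · · · · · · ·
· ♙ · ♙ ♙ ♙ ♙ ♙
♖ ♘ ♗ ♕ ♔ ♗ ♘ ♖


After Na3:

♜ ♞ ♝ ♛ ♚ ♝ ♞ ♜
· ♟ ♟ · ♟ ♟ ♟ ♟
· · · · · · · ·
♟ · · ♟ · · · ·
♙ · ♙ · · · · ·
♘ · · · · · · ·
· ♙ · ♙ ♙ ♙ ♙ ♙
♖ · ♗ ♕ ♔ ♗ ♘ ♖


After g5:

♜ ♞ ♝ ♛ ♚ ♝ ♞ ♜
· ♟ ♟ · ♟ ♟ · ♟
· · · · · · · ·
♟ · · ♟ · · ♟ ·
♙ · ♙ · · · · ·
♘ · · · · · · ·
· ♙ · ♙ ♙ ♙ ♙ ♙
♖ · ♗ ♕ ♔ ♗ ♘ ♖


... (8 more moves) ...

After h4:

♜ · ♝ ♛ ♚ · ♞ ♜
· ♟ ♟ · ♟ · ♝ ♟
♞ · · · · ♟ · ·
♟ · ♕ · · · ♟ ·
♙ · ♙ ♟ · · · ♙
♘ · · ♙ · · · ·
· ♙ · · ♙ ♙ ♙ ·
♖ · ♗ · ♔ ♗ ♘ ♖


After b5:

♜ · ♝ ♛ ♚ · ♞ ♜
· · ♟ · ♟ · ♝ ♟
♞ · · · · ♟ · ·
♟ ♟ ♕ · · · ♟ ·
♙ · ♙ ♟ · · · ♙
♘ · · ♙ · · · ·
· ♙ · · ♙ ♙ ♙ ·
♖ · ♗ · ♔ ♗ ♘ ♖



  a b c d e f g h
  ─────────────────
8│♜ · ♝ ♛ ♚ · ♞ ♜│8
7│· · ♟ · ♟ · ♝ ♟│7
6│♞ · · · · ♟ · ·│6
5│♟ ♟ ♕ · · · ♟ ·│5
4│♙ · ♙ ♟ · · · ♙│4
3│♘ · · ♙ · · · ·│3
2│· ♙ · · ♙ ♙ ♙ ·│2
1│♖ · ♗ · ♔ ♗ ♘ ♖│1
  ─────────────────
  a b c d e f g h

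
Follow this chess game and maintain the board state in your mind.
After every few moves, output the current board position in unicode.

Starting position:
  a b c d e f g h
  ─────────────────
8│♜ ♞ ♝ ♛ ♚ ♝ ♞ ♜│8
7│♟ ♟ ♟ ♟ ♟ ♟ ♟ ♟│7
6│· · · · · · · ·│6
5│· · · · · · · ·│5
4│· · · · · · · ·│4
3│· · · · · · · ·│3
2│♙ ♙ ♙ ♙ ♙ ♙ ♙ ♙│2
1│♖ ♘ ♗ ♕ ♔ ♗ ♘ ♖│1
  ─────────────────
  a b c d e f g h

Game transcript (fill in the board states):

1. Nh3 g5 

  a b c d e f g h
  ─────────────────
8│♜ ♞ ♝ ♛ ♚ ♝ ♞ ♜│8
7│♟ ♟ ♟ ♟ ♟ ♟ · ♟│7
6│· · · · · · · ·│6
5│· · · · · · ♟ ·│5
4│· · · · · · · ·│4
3│· · · · · · · ♘│3
2│♙ ♙ ♙ ♙ ♙ ♙ ♙ ♙│2
1│♖ ♘ ♗ ♕ ♔ ♗ · ♖│1
  ─────────────────
  a b c d e f g h

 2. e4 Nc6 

  a b c d e f g h
  ─────────────────
8│♜ · ♝ ♛ ♚ ♝ ♞ ♜│8
7│♟ ♟ ♟ ♟ ♟ ♟ · ♟│7
6│· · ♞ · · · · ·│6
5│· · · · · · ♟ ·│5
4│· · · · ♙ · · ·│4
3│· · · · · · · ♘│3
2│♙ ♙ ♙ ♙ · ♙ ♙ ♙│2
1│♖ ♘ ♗ ♕ ♔ ♗ · ♖│1
  ─────────────────
  a b c d e f g h

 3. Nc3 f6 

  a b c d e f g h
  ─────────────────
8│♜ · ♝ ♛ ♚ ♝ ♞ ♜│8
7│♟ ♟ ♟ ♟ ♟ · · ♟│7
6│· · ♞ · · ♟ · ·│6
5│· · · · · · ♟ ·│5
4│· · · · ♙ · · ·│4
3│· · ♘ · · · · ♘│3
2│♙ ♙ ♙ ♙ · ♙ ♙ ♙│2
1│♖ · ♗ ♕ ♔ ♗ · ♖│1
  ─────────────────
  a b c d e f g h

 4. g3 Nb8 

  a b c d e f g h
  ─────────────────
8│♜ ♞ ♝ ♛ ♚ ♝ ♞ ♜│8
7│♟ ♟ ♟ ♟ ♟ · · ♟│7
6│· · · · · ♟ · ·│6
5│· · · · · · ♟ ·│5
4│· · · · ♙ · · ·│4
3│· · ♘ · · · ♙ ♘│3
2│♙ ♙ ♙ ♙ · ♙ · ♙│2
1│♖ · ♗ ♕ ♔ ♗ · ♖│1
  ─────────────────
  a b c d e f g h

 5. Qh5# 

  a b c d e f g h
  ─────────────────
8│♜ ♞ ♝ ♛ ♚ ♝ ♞ ♜│8
7│♟ ♟ ♟ ♟ ♟ · · ♟│7
6│· · · · · ♟ · ·│6
5│· · · · · · ♟ ♕│5
4│· · · · ♙ · · ·│4
3│· · ♘ · · · ♙ ♘│3
2│♙ ♙ ♙ ♙ · ♙ · ♙│2
1│♖ · ♗ · ♔ ♗ · ♖│1
  ─────────────────
  a b c d e f g h


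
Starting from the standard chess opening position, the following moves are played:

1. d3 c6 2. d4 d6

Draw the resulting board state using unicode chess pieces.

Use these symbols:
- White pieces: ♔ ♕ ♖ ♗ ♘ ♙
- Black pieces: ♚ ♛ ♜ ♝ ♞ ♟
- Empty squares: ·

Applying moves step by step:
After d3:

♜ ♞ ♝ ♛ ♚ ♝ ♞ ♜
♟ ♟ ♟ ♟ ♟ ♟ ♟ ♟
· · · · · · · ·
· · · · · · · ·
· · · · · · · ·
· · · ♙ · · · ·
♙ ♙ ♙ · ♙ ♙ ♙ ♙
♖ ♘ ♗ ♕ ♔ ♗ ♘ ♖


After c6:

♜ ♞ ♝ ♛ ♚ ♝ ♞ ♜
♟ ♟ · ♟ ♟ ♟ ♟ ♟
· · ♟ · · · · ·
· · · · · · · ·
· · · · · · · ·
· · · ♙ · · · ·
♙ ♙ ♙ · ♙ ♙ ♙ ♙
♖ ♘ ♗ ♕ ♔ ♗ ♘ ♖


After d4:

♜ ♞ ♝ ♛ ♚ ♝ ♞ ♜
♟ ♟ · ♟ ♟ ♟ ♟ ♟
· · ♟ · · · · ·
· · · · · · · ·
· · · ♙ · · · ·
· · · · · · · ·
♙ ♙ ♙ · ♙ ♙ ♙ ♙
♖ ♘ ♗ ♕ ♔ ♗ ♘ ♖


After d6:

♜ ♞ ♝ ♛ ♚ ♝ ♞ ♜
♟ ♟ · · ♟ ♟ ♟ ♟
· · ♟ ♟ · · · ·
· · · · · · · ·
· · · ♙ · · · ·
· · · · · · · ·
♙ ♙ ♙ · ♙ ♙ ♙ ♙
♖ ♘ ♗ ♕ ♔ ♗ ♘ ♖



  a b c d e f g h
  ─────────────────
8│♜ ♞ ♝ ♛ ♚ ♝ ♞ ♜│8
7│♟ ♟ · · ♟ ♟ ♟ ♟│7
6│· · ♟ ♟ · · · ·│6
5│· · · · · · · ·│5
4│· · · ♙ · · · ·│4
3│· · · · · · · ·│3
2│♙ ♙ ♙ · ♙ ♙ ♙ ♙│2
1│♖ ♘ ♗ ♕ ♔ ♗ ♘ ♖│1
  ─────────────────
  a b c d e f g h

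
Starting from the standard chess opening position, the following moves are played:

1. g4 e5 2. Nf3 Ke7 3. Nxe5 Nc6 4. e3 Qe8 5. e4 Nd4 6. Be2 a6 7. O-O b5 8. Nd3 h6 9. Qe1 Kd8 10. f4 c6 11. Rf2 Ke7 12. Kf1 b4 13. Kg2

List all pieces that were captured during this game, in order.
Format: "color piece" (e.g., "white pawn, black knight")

Tracking captures:
  Nxe5: captured black pawn

black pawn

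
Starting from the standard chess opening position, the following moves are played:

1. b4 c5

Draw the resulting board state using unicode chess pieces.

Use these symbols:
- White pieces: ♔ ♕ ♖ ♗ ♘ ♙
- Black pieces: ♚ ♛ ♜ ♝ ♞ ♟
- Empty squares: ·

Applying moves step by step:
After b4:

♜ ♞ ♝ ♛ ♚ ♝ ♞ ♜
♟ ♟ ♟ ♟ ♟ ♟ ♟ ♟
· · · · · · · ·
· · · · · · · ·
· ♙ · · · · · ·
· · · · · · · ·
♙ · ♙ ♙ ♙ ♙ ♙ ♙
♖ ♘ ♗ ♕ ♔ ♗ ♘ ♖


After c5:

♜ ♞ ♝ ♛ ♚ ♝ ♞ ♜
♟ ♟ · ♟ ♟ ♟ ♟ ♟
· · · · · · · ·
· · ♟ · · · · ·
· ♙ · · · · · ·
· · · · · · · ·
♙ · ♙ ♙ ♙ ♙ ♙ ♙
♖ ♘ ♗ ♕ ♔ ♗ ♘ ♖



  a b c d e f g h
  ─────────────────
8│♜ ♞ ♝ ♛ ♚ ♝ ♞ ♜│8
7│♟ ♟ · ♟ ♟ ♟ ♟ ♟│7
6│· · · · · · · ·│6
5│· · ♟ · · · · ·│5
4│· ♙ · · · · · ·│4
3│· · · · · · · ·│3
2│♙ · ♙ ♙ ♙ ♙ ♙ ♙│2
1│♖ ♘ ♗ ♕ ♔ ♗ ♘ ♖│1
  ─────────────────
  a b c d e f g h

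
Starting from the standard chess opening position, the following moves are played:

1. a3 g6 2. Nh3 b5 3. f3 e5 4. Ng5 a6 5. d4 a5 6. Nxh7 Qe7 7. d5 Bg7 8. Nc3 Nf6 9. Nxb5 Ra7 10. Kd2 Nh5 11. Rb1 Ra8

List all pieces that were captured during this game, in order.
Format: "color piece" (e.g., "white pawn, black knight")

Tracking captures:
  Nxh7: captured black pawn
  Nxb5: captured black pawn

black pawn, black pawn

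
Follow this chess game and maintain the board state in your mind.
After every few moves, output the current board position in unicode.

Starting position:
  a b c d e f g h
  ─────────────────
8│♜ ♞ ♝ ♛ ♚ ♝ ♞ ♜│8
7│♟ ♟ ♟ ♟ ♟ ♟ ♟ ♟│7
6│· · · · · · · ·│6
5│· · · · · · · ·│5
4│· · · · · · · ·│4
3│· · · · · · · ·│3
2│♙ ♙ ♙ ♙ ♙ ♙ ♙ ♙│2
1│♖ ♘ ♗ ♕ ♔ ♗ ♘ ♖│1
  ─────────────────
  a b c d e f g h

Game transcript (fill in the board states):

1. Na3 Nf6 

  a b c d e f g h
  ─────────────────
8│♜ ♞ ♝ ♛ ♚ ♝ · ♜│8
7│♟ ♟ ♟ ♟ ♟ ♟ ♟ ♟│7
6│· · · · · ♞ · ·│6
5│· · · · · · · ·│5
4│· · · · · · · ·│4
3│♘ · · · · · · ·│3
2│♙ ♙ ♙ ♙ ♙ ♙ ♙ ♙│2
1│♖ · ♗ ♕ ♔ ♗ ♘ ♖│1
  ─────────────────
  a b c d e f g h

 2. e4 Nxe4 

  a b c d e f g h
  ─────────────────
8│♜ ♞ ♝ ♛ ♚ ♝ · ♜│8
7│♟ ♟ ♟ ♟ ♟ ♟ ♟ ♟│7
6│· · · · · · · ·│6
5│· · · · · · · ·│5
4│· · · · ♞ · · ·│4
3│♘ · · · · · · ·│3
2│♙ ♙ ♙ ♙ · ♙ ♙ ♙│2
1│♖ · ♗ ♕ ♔ ♗ ♘ ♖│1
  ─────────────────
  a b c d e f g h

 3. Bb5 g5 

  a b c d e f g h
  ─────────────────
8│♜ ♞ ♝ ♛ ♚ ♝ · ♜│8
7│♟ ♟ ♟ ♟ ♟ ♟ · ♟│7
6│· · · · · · · ·│6
5│· ♗ · · · · ♟ ·│5
4│· · · · ♞ · · ·│4
3│♘ · · · · · · ·│3
2│♙ ♙ ♙ ♙ · ♙ ♙ ♙│2
1│♖ · ♗ ♕ ♔ · ♘ ♖│1
  ─────────────────
  a b c d e f g h

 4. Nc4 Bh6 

  a b c d e f g h
  ─────────────────
8│♜ ♞ ♝ ♛ ♚ · · ♜│8
7│♟ ♟ ♟ ♟ ♟ ♟ · ♟│7
6│· · · · · · · ♝│6
5│· ♗ · · · · ♟ ·│5
4│· · ♘ · ♞ · · ·│4
3│· · · · · · · ·│3
2│♙ ♙ ♙ ♙ · ♙ ♙ ♙│2
1│♖ · ♗ ♕ ♔ · ♘ ♖│1
  ─────────────────
  a b c d e f g h



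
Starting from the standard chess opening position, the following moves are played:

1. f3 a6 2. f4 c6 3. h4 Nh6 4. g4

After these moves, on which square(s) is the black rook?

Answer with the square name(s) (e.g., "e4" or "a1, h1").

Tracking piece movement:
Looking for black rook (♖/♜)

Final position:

  a b c d e f g h
  ─────────────────
8│♜ ♞ ♝ ♛ ♚ ♝ · ♜│8
7│· ♟ · ♟ ♟ ♟ ♟ ♟│7
6│♟ · ♟ · · · · ♞│6
5│· · · · · · · ·│5
4│· · · · · ♙ ♙ ♙│4
3│· · · · · · · ·│3
2│♙ ♙ ♙ ♙ ♙ · · ·│2
1│♖ ♘ ♗ ♕ ♔ ♗ ♘ ♖│1
  ─────────────────
  a b c d e f g h


a8, h8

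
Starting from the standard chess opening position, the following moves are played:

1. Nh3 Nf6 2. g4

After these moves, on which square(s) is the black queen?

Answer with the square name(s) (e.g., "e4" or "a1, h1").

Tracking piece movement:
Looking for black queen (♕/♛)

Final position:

  a b c d e f g h
  ─────────────────
8│♜ ♞ ♝ ♛ ♚ ♝ · ♜│8
7│♟ ♟ ♟ ♟ ♟ ♟ ♟ ♟│7
6│· · · · · ♞ · ·│6
5│· · · · · · · ·│5
4│· · · · · · ♙ ·│4
3│· · · · · · · ♘│3
2│♙ ♙ ♙ ♙ ♙ ♙ · ♙│2
1│♖ ♘ ♗ ♕ ♔ ♗ · ♖│1
  ─────────────────
  a b c d e f g h


d8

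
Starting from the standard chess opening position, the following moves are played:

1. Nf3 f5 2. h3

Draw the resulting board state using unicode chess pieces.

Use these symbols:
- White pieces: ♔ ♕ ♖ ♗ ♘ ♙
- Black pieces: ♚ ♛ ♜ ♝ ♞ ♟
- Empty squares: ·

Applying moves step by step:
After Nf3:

♜ ♞ ♝ ♛ ♚ ♝ ♞ ♜
♟ ♟ ♟ ♟ ♟ ♟ ♟ ♟
· · · · · · · ·
· · · · · · · ·
· · · · · · · ·
· · · · · ♘ · ·
♙ ♙ ♙ ♙ ♙ ♙ ♙ ♙
♖ ♘ ♗ ♕ ♔ ♗ · ♖


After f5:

♜ ♞ ♝ ♛ ♚ ♝ ♞ ♜
♟ ♟ ♟ ♟ ♟ · ♟ ♟
· · · · · · · ·
· · · · · ♟ · ·
· · · · · · · ·
· · · · · ♘ · ·
♙ ♙ ♙ ♙ ♙ ♙ ♙ ♙
♖ ♘ ♗ ♕ ♔ ♗ · ♖


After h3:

♜ ♞ ♝ ♛ ♚ ♝ ♞ ♜
♟ ♟ ♟ ♟ ♟ · ♟ ♟
· · · · · · · ·
· · · · · ♟ · ·
· · · · · · · ·
· · · · · ♘ · ♙
♙ ♙ ♙ ♙ ♙ ♙ ♙ ·
♖ ♘ ♗ ♕ ♔ ♗ · ♖



  a b c d e f g h
  ─────────────────
8│♜ ♞ ♝ ♛ ♚ ♝ ♞ ♜│8
7│♟ ♟ ♟ ♟ ♟ · ♟ ♟│7
6│· · · · · · · ·│6
5│· · · · · ♟ · ·│5
4│· · · · · · · ·│4
3│· · · · · ♘ · ♙│3
2│♙ ♙ ♙ ♙ ♙ ♙ ♙ ·│2
1│♖ ♘ ♗ ♕ ♔ ♗ · ♖│1
  ─────────────────
  a b c d e f g h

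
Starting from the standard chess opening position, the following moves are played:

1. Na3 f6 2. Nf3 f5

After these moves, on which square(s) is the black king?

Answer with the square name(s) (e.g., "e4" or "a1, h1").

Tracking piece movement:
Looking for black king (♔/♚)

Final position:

  a b c d e f g h
  ─────────────────
8│♜ ♞ ♝ ♛ ♚ ♝ ♞ ♜│8
7│♟ ♟ ♟ ♟ ♟ · ♟ ♟│7
6│· · · · · · · ·│6
5│· · · · · ♟ · ·│5
4│· · · · · · · ·│4
3│♘ · · · · ♘ · ·│3
2│♙ ♙ ♙ ♙ ♙ ♙ ♙ ♙│2
1│♖ · ♗ ♕ ♔ ♗ · ♖│1
  ─────────────────
  a b c d e f g h


e8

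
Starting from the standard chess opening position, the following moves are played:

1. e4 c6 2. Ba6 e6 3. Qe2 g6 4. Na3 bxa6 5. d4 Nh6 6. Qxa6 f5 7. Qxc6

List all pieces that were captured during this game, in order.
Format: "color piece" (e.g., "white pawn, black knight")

Tracking captures:
  bxa6: captured white bishop
  Qxa6: captured black pawn
  Qxc6: captured black pawn

white bishop, black pawn, black pawn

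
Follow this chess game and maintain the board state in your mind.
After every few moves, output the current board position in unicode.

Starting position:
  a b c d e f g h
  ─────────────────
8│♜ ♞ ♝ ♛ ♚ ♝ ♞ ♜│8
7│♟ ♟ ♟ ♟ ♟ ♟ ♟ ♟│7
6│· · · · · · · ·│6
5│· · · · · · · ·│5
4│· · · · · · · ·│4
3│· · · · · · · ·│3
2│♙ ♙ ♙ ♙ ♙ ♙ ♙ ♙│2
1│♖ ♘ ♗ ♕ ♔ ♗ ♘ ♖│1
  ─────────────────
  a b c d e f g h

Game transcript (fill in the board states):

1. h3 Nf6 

  a b c d e f g h
  ─────────────────
8│♜ ♞ ♝ ♛ ♚ ♝ · ♜│8
7│♟ ♟ ♟ ♟ ♟ ♟ ♟ ♟│7
6│· · · · · ♞ · ·│6
5│· · · · · · · ·│5
4│· · · · · · · ·│4
3│· · · · · · · ♙│3
2│♙ ♙ ♙ ♙ ♙ ♙ ♙ ·│2
1│♖ ♘ ♗ ♕ ♔ ♗ ♘ ♖│1
  ─────────────────
  a b c d e f g h

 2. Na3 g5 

  a b c d e f g h
  ─────────────────
8│♜ ♞ ♝ ♛ ♚ ♝ · ♜│8
7│♟ ♟ ♟ ♟ ♟ ♟ · ♟│7
6│· · · · · ♞ · ·│6
5│· · · · · · ♟ ·│5
4│· · · · · · · ·│4
3│♘ · · · · · · ♙│3
2│♙ ♙ ♙ ♙ ♙ ♙ ♙ ·│2
1│♖ · ♗ ♕ ♔ ♗ ♘ ♖│1
  ─────────────────
  a b c d e f g h

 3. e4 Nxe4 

  a b c d e f g h
  ─────────────────
8│♜ ♞ ♝ ♛ ♚ ♝ · ♜│8
7│♟ ♟ ♟ ♟ ♟ ♟ · ♟│7
6│· · · · · · · ·│6
5│· · · · · · ♟ ·│5
4│· · · · ♞ · · ·│4
3│♘ · · · · · · ♙│3
2│♙ ♙ ♙ ♙ · ♙ ♙ ·│2
1│♖ · ♗ ♕ ♔ ♗ ♘ ♖│1
  ─────────────────
  a b c d e f g h

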